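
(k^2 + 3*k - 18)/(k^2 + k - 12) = (k + 6)/(k + 4)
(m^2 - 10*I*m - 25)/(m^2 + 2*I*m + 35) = (m - 5*I)/(m + 7*I)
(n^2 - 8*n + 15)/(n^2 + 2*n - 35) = (n - 3)/(n + 7)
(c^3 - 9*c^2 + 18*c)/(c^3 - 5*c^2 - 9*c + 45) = c*(c - 6)/(c^2 - 2*c - 15)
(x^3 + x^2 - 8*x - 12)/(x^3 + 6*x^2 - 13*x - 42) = (x + 2)/(x + 7)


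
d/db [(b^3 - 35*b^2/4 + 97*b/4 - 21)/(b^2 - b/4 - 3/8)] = 2*(32*b^4 - 16*b^3 - 742*b^2 + 1554*b - 459)/(64*b^4 - 32*b^3 - 44*b^2 + 12*b + 9)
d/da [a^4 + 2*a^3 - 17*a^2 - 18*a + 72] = 4*a^3 + 6*a^2 - 34*a - 18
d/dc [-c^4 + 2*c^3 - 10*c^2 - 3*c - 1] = -4*c^3 + 6*c^2 - 20*c - 3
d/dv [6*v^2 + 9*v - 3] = 12*v + 9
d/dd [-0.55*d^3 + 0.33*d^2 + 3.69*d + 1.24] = -1.65*d^2 + 0.66*d + 3.69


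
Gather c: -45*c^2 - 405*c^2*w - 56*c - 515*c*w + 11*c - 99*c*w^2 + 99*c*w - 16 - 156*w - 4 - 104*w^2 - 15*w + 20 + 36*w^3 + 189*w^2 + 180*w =c^2*(-405*w - 45) + c*(-99*w^2 - 416*w - 45) + 36*w^3 + 85*w^2 + 9*w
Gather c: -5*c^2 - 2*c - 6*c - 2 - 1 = -5*c^2 - 8*c - 3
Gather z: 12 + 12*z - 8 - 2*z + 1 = 10*z + 5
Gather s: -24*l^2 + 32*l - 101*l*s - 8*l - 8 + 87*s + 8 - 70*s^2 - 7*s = -24*l^2 + 24*l - 70*s^2 + s*(80 - 101*l)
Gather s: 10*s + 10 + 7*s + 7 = 17*s + 17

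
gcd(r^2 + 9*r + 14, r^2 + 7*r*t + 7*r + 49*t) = r + 7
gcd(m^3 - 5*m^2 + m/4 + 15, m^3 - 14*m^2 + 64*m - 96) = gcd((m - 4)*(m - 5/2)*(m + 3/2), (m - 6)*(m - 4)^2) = m - 4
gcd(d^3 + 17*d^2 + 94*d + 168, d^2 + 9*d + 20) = d + 4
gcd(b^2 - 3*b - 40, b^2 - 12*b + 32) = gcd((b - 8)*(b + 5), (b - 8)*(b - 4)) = b - 8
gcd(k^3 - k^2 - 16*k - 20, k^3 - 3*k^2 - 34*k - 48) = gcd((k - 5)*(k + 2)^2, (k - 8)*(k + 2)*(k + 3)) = k + 2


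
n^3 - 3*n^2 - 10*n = n*(n - 5)*(n + 2)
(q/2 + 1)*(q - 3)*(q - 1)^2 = q^4/2 - 3*q^3/2 - 3*q^2/2 + 11*q/2 - 3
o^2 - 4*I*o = o*(o - 4*I)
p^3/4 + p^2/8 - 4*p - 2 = (p/4 + 1)*(p - 4)*(p + 1/2)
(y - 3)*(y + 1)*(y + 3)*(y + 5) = y^4 + 6*y^3 - 4*y^2 - 54*y - 45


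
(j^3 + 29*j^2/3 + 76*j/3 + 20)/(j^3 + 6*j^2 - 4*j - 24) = (j + 5/3)/(j - 2)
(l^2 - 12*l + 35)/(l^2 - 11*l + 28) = (l - 5)/(l - 4)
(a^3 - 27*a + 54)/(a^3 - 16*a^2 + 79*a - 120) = (a^2 + 3*a - 18)/(a^2 - 13*a + 40)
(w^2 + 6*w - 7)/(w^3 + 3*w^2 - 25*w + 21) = 1/(w - 3)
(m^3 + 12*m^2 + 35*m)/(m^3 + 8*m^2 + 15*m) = (m + 7)/(m + 3)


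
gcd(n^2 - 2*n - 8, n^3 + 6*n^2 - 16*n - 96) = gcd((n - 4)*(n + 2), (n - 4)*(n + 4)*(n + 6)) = n - 4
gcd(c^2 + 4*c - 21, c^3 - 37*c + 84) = c^2 + 4*c - 21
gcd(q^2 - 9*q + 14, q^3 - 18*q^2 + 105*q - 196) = q - 7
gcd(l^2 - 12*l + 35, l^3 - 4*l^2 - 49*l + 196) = l - 7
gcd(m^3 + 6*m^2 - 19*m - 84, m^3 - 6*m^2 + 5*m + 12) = m - 4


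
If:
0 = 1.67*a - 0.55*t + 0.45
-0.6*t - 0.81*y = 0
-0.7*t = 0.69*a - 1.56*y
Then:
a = -0.24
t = 0.09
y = -0.07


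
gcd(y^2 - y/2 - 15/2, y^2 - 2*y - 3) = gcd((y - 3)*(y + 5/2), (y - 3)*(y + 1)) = y - 3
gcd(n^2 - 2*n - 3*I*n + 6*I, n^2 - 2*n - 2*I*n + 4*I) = n - 2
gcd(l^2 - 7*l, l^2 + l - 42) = 1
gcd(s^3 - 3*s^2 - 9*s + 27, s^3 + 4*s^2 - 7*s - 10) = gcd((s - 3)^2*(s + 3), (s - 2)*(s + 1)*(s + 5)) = 1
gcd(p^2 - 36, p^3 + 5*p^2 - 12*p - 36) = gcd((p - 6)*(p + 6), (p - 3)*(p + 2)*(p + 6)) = p + 6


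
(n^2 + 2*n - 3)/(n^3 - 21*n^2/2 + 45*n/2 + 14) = 2*(n^2 + 2*n - 3)/(2*n^3 - 21*n^2 + 45*n + 28)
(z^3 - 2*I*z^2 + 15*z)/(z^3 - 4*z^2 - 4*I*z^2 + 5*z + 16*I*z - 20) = z*(z + 3*I)/(z^2 + z*(-4 + I) - 4*I)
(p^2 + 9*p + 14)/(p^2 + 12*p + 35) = (p + 2)/(p + 5)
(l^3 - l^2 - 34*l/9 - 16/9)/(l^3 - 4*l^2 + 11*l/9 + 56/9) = (3*l + 2)/(3*l - 7)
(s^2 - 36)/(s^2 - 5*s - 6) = (s + 6)/(s + 1)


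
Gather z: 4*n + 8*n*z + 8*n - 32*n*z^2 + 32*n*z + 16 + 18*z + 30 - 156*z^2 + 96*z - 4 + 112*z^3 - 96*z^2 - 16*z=12*n + 112*z^3 + z^2*(-32*n - 252) + z*(40*n + 98) + 42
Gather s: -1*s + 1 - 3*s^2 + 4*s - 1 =-3*s^2 + 3*s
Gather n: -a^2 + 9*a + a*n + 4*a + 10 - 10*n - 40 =-a^2 + 13*a + n*(a - 10) - 30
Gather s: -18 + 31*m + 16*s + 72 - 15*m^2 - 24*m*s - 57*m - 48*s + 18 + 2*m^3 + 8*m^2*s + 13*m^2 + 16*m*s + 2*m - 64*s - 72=2*m^3 - 2*m^2 - 24*m + s*(8*m^2 - 8*m - 96)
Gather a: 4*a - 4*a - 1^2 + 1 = 0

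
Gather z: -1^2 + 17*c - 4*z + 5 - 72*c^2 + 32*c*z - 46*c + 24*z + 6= -72*c^2 - 29*c + z*(32*c + 20) + 10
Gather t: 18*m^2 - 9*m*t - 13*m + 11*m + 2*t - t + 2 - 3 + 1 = 18*m^2 - 2*m + t*(1 - 9*m)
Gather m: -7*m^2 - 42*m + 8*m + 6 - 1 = -7*m^2 - 34*m + 5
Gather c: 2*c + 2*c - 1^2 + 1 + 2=4*c + 2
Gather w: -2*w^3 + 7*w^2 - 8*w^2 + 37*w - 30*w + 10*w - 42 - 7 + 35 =-2*w^3 - w^2 + 17*w - 14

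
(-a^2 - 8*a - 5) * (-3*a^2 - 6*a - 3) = 3*a^4 + 30*a^3 + 66*a^2 + 54*a + 15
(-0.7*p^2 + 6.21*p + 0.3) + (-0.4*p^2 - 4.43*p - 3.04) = -1.1*p^2 + 1.78*p - 2.74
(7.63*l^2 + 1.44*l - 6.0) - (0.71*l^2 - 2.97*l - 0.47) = 6.92*l^2 + 4.41*l - 5.53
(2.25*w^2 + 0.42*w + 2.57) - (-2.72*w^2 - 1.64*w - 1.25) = 4.97*w^2 + 2.06*w + 3.82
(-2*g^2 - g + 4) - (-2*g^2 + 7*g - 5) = 9 - 8*g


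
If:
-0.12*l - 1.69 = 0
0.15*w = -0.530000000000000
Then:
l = -14.08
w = -3.53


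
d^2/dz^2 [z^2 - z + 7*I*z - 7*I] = 2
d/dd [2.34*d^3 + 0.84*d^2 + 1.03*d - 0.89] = 7.02*d^2 + 1.68*d + 1.03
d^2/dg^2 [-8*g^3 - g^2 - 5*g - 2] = -48*g - 2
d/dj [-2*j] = -2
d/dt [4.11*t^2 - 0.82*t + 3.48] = 8.22*t - 0.82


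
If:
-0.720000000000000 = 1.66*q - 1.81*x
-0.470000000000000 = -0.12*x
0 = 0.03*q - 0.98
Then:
No Solution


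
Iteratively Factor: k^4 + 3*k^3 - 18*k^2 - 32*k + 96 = (k + 4)*(k^3 - k^2 - 14*k + 24) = (k - 2)*(k + 4)*(k^2 + k - 12) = (k - 2)*(k + 4)^2*(k - 3)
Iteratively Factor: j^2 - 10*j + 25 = (j - 5)*(j - 5)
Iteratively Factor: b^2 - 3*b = (b - 3)*(b)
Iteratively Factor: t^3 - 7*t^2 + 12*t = (t - 4)*(t^2 - 3*t) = (t - 4)*(t - 3)*(t)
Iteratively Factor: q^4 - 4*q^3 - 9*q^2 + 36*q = (q - 3)*(q^3 - q^2 - 12*q) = q*(q - 3)*(q^2 - q - 12) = q*(q - 4)*(q - 3)*(q + 3)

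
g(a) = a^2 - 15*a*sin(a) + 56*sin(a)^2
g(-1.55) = 35.13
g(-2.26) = 12.30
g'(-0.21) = -17.05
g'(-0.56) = -36.44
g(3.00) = 3.76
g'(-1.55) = 10.05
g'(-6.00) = 100.27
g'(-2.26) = 40.47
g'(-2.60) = 18.59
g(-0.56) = 11.65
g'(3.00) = 32.79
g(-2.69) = 0.29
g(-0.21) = 1.82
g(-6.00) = 65.52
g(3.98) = 91.20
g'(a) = -15*a*cos(a) + 2*a + 112*sin(a)*cos(a) - 15*sin(a)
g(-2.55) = 2.59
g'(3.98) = 114.72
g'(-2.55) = 23.36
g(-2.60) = 1.54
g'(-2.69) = 8.84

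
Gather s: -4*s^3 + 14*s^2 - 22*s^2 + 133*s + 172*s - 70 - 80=-4*s^3 - 8*s^2 + 305*s - 150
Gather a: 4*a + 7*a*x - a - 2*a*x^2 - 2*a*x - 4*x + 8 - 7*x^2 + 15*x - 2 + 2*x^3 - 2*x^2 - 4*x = a*(-2*x^2 + 5*x + 3) + 2*x^3 - 9*x^2 + 7*x + 6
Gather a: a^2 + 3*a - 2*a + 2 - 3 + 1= a^2 + a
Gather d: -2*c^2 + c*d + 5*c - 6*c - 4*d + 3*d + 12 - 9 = -2*c^2 - c + d*(c - 1) + 3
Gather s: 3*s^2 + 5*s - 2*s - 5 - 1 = 3*s^2 + 3*s - 6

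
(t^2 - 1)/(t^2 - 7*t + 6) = (t + 1)/(t - 6)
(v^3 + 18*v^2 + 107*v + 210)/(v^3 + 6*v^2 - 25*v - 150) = (v + 7)/(v - 5)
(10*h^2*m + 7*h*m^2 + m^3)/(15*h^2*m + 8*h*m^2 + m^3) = (2*h + m)/(3*h + m)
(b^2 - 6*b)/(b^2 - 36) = b/(b + 6)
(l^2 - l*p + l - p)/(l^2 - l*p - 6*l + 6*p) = (l + 1)/(l - 6)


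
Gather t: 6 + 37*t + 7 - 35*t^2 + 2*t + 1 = -35*t^2 + 39*t + 14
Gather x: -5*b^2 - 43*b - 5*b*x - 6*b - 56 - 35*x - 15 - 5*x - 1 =-5*b^2 - 49*b + x*(-5*b - 40) - 72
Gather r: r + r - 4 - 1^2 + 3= 2*r - 2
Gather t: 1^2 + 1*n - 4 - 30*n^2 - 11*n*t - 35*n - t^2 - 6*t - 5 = -30*n^2 - 34*n - t^2 + t*(-11*n - 6) - 8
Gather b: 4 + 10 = 14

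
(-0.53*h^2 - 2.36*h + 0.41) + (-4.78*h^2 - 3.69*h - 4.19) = -5.31*h^2 - 6.05*h - 3.78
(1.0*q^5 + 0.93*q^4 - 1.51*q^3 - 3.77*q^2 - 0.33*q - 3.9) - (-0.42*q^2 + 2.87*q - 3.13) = 1.0*q^5 + 0.93*q^4 - 1.51*q^3 - 3.35*q^2 - 3.2*q - 0.77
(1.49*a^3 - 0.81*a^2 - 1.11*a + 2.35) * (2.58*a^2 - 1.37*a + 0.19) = 3.8442*a^5 - 4.1311*a^4 - 1.471*a^3 + 7.4298*a^2 - 3.4304*a + 0.4465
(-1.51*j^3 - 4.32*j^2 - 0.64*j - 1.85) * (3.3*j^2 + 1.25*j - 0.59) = -4.983*j^5 - 16.1435*j^4 - 6.6211*j^3 - 4.3562*j^2 - 1.9349*j + 1.0915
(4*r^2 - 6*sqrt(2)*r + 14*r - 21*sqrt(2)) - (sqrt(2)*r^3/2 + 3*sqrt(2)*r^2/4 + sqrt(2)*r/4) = -sqrt(2)*r^3/2 - 3*sqrt(2)*r^2/4 + 4*r^2 - 25*sqrt(2)*r/4 + 14*r - 21*sqrt(2)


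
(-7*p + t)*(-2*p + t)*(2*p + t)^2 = 56*p^4 + 20*p^3*t - 18*p^2*t^2 - 5*p*t^3 + t^4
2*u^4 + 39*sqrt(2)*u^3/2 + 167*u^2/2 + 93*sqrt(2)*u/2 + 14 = (u + 2*sqrt(2))*(u + 7*sqrt(2))*(sqrt(2)*u + 1/2)*(sqrt(2)*u + 1)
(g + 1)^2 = g^2 + 2*g + 1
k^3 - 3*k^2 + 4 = (k - 2)^2*(k + 1)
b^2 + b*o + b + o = (b + 1)*(b + o)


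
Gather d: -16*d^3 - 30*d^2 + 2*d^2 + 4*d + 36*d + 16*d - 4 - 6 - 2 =-16*d^3 - 28*d^2 + 56*d - 12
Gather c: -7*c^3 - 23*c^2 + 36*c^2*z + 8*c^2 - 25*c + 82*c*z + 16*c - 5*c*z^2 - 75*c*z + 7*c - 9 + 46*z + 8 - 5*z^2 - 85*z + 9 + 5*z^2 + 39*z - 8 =-7*c^3 + c^2*(36*z - 15) + c*(-5*z^2 + 7*z - 2)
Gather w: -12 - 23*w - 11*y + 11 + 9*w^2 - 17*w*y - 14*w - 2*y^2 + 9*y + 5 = 9*w^2 + w*(-17*y - 37) - 2*y^2 - 2*y + 4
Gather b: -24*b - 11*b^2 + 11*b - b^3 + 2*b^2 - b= -b^3 - 9*b^2 - 14*b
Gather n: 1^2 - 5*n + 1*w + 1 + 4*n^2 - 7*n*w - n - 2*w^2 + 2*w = 4*n^2 + n*(-7*w - 6) - 2*w^2 + 3*w + 2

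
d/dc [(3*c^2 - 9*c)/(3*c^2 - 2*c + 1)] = 3*(7*c^2 + 2*c - 3)/(9*c^4 - 12*c^3 + 10*c^2 - 4*c + 1)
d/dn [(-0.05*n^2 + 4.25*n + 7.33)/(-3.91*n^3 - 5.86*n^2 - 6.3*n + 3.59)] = (-0.1955*n^4 + 33.235*n^3 + 111.2009*n^2 + 85.5486*n + 61.4365)/(15.2881*n^6 + 45.8252*n^5 + 83.6056*n^4 + 45.7622*n^3 - 2.38480000000001*n^2 - 45.234*n + 12.8881)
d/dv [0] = 0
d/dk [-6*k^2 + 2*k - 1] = 2 - 12*k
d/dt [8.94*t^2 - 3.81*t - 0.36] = 17.88*t - 3.81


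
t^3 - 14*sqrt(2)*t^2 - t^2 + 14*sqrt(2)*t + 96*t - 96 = (t - 1)*(t - 8*sqrt(2))*(t - 6*sqrt(2))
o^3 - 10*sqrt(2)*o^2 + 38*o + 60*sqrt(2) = (o - 6*sqrt(2))*(o - 5*sqrt(2))*(o + sqrt(2))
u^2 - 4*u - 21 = (u - 7)*(u + 3)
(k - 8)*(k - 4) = k^2 - 12*k + 32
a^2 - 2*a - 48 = (a - 8)*(a + 6)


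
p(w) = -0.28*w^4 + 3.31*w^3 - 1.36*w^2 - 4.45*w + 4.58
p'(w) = -1.12*w^3 + 9.93*w^2 - 2.72*w - 4.45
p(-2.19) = -33.40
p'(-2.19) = 60.90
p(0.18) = 3.75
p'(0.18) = -4.62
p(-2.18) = -32.80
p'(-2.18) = 60.27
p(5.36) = 220.26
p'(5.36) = 93.79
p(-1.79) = -13.67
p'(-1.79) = 38.66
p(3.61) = 78.96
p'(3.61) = 62.45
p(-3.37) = -158.67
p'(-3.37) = 160.36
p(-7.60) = -2427.31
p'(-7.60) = 1081.43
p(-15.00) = -25580.92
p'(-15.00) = 6050.60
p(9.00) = 430.28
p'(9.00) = -41.08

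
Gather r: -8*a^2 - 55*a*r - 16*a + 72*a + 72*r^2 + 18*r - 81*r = -8*a^2 + 56*a + 72*r^2 + r*(-55*a - 63)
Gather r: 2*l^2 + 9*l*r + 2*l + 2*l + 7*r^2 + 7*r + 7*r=2*l^2 + 4*l + 7*r^2 + r*(9*l + 14)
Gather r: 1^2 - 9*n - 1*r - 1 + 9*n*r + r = 9*n*r - 9*n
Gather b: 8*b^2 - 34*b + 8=8*b^2 - 34*b + 8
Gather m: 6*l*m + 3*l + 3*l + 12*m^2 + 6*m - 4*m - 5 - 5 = 6*l + 12*m^2 + m*(6*l + 2) - 10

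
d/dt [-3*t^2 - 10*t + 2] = -6*t - 10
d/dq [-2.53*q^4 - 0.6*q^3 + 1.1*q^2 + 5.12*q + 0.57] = -10.12*q^3 - 1.8*q^2 + 2.2*q + 5.12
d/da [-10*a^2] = -20*a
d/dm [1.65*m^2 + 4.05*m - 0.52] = 3.3*m + 4.05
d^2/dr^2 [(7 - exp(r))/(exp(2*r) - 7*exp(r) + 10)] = (-exp(4*r) + 21*exp(3*r) - 87*exp(2*r) - 7*exp(r) + 390)*exp(r)/(exp(6*r) - 21*exp(5*r) + 177*exp(4*r) - 763*exp(3*r) + 1770*exp(2*r) - 2100*exp(r) + 1000)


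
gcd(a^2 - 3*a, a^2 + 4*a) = a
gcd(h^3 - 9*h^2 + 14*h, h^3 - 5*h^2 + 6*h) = h^2 - 2*h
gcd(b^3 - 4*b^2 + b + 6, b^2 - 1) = b + 1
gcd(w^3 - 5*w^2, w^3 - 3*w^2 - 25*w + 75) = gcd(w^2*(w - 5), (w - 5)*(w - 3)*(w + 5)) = w - 5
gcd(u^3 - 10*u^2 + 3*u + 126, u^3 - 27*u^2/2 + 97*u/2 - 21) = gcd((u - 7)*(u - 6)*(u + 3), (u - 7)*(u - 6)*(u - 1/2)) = u^2 - 13*u + 42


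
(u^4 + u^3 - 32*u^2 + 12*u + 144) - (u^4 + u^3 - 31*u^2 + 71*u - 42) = -u^2 - 59*u + 186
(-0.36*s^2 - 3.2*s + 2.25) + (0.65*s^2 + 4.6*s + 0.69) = 0.29*s^2 + 1.4*s + 2.94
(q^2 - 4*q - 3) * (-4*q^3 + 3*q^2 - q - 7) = -4*q^5 + 19*q^4 - q^3 - 12*q^2 + 31*q + 21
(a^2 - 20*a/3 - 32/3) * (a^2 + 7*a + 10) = a^4 + a^3/3 - 142*a^2/3 - 424*a/3 - 320/3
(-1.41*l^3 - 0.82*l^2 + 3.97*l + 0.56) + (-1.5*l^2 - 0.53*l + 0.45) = -1.41*l^3 - 2.32*l^2 + 3.44*l + 1.01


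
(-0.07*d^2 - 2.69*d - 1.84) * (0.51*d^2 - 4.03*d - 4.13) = -0.0357*d^4 - 1.0898*d^3 + 10.1914*d^2 + 18.5249*d + 7.5992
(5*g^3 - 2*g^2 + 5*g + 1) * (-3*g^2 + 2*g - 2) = -15*g^5 + 16*g^4 - 29*g^3 + 11*g^2 - 8*g - 2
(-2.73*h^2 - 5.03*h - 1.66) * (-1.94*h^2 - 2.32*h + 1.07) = 5.2962*h^4 + 16.0918*h^3 + 11.9689*h^2 - 1.5309*h - 1.7762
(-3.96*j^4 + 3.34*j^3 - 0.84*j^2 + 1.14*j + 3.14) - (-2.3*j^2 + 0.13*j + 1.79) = -3.96*j^4 + 3.34*j^3 + 1.46*j^2 + 1.01*j + 1.35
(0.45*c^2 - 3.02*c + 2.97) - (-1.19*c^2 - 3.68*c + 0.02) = 1.64*c^2 + 0.66*c + 2.95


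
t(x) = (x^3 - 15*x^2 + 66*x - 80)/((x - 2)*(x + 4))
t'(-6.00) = -26.00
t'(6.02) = -0.08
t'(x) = (3*x^2 - 30*x + 66)/((x - 2)*(x + 4)) - (x^3 - 15*x^2 + 66*x - 80)/((x - 2)*(x + 4)^2) - (x^3 - 15*x^2 + 66*x - 80)/((x - 2)^2*(x + 4)) = (x^2 + 8*x - 92)/(x^2 + 8*x + 16)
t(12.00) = 1.75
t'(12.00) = 0.58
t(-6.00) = -77.00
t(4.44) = 0.24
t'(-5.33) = -60.05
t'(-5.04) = -98.85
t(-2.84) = 73.26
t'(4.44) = -0.52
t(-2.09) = 37.45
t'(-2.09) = -28.60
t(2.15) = 2.71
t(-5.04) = -125.89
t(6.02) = -0.20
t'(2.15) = -1.86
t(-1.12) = 19.38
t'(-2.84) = -79.26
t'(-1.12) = -12.02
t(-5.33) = -103.53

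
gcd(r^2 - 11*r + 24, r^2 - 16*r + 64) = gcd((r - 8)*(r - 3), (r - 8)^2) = r - 8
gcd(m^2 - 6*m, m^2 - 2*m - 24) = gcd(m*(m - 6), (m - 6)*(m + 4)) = m - 6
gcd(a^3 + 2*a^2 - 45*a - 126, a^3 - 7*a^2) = a - 7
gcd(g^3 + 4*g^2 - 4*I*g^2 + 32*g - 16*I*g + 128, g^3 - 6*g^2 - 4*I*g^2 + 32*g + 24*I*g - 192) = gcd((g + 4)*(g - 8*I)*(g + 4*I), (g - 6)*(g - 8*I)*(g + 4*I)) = g^2 - 4*I*g + 32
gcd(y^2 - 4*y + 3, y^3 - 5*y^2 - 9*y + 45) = y - 3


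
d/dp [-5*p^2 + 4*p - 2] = 4 - 10*p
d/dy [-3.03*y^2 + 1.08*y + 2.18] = 1.08 - 6.06*y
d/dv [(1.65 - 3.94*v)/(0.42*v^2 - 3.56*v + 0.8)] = (1.6548*v^2 - 1.386*v + 2.722)/(0.1764*v^4 - 2.9904*v^3 + 13.3456*v^2 - 5.696*v + 0.64)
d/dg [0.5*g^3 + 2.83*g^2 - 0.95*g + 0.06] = 1.5*g^2 + 5.66*g - 0.95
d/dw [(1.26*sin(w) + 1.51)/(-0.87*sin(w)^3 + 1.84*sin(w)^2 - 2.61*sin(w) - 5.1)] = (2.1924*sin(w)^3 + 1.6227*sin(w)^2 - 5.5568*sin(w) - 2.4849)*cos(w)/(0.7569*sin(w)^6 - 3.2016*sin(w)^5 + 7.927*sin(w)^4 - 0.7308*sin(w)^3 - 11.9559*sin(w)^2 + 26.622*sin(w) + 26.01)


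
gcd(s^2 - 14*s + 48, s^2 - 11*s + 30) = s - 6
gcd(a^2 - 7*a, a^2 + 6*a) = a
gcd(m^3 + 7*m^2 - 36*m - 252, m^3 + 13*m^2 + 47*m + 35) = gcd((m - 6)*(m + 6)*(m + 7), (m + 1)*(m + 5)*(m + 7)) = m + 7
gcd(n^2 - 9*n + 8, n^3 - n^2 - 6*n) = 1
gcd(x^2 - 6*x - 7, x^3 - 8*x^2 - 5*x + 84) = x - 7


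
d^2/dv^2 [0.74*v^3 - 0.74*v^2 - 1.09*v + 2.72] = 4.44*v - 1.48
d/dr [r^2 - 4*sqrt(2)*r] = 2*r - 4*sqrt(2)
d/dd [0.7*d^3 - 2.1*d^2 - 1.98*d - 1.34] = 2.1*d^2 - 4.2*d - 1.98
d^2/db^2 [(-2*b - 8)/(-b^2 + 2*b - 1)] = 4*(b + 14)/(b^4 - 4*b^3 + 6*b^2 - 4*b + 1)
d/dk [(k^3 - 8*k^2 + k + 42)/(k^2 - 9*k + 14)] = (k^2 - 4*k + 8)/(k^2 - 4*k + 4)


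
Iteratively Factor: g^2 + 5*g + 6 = (g + 3)*(g + 2)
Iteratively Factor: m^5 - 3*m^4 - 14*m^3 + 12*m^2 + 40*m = (m - 2)*(m^4 - m^3 - 16*m^2 - 20*m) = (m - 2)*(m + 2)*(m^3 - 3*m^2 - 10*m) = (m - 2)*(m + 2)^2*(m^2 - 5*m) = m*(m - 2)*(m + 2)^2*(m - 5)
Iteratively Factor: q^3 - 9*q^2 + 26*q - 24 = (q - 4)*(q^2 - 5*q + 6) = (q - 4)*(q - 3)*(q - 2)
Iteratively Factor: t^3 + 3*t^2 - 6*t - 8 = (t + 4)*(t^2 - t - 2) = (t - 2)*(t + 4)*(t + 1)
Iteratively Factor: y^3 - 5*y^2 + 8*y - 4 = (y - 2)*(y^2 - 3*y + 2) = (y - 2)*(y - 1)*(y - 2)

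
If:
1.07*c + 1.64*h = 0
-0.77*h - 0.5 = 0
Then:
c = 1.00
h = -0.65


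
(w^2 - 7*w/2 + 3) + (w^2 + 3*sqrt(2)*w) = 2*w^2 - 7*w/2 + 3*sqrt(2)*w + 3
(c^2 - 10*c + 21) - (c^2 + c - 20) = 41 - 11*c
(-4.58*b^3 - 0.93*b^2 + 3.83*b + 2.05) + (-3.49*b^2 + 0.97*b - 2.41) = -4.58*b^3 - 4.42*b^2 + 4.8*b - 0.36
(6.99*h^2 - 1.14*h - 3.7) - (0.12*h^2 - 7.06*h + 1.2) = 6.87*h^2 + 5.92*h - 4.9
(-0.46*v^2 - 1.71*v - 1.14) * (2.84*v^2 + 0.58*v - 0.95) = -1.3064*v^4 - 5.1232*v^3 - 3.7924*v^2 + 0.9633*v + 1.083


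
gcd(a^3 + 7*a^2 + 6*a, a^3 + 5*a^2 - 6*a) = a^2 + 6*a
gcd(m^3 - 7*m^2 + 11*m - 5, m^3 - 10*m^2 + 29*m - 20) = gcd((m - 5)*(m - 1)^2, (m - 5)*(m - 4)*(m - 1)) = m^2 - 6*m + 5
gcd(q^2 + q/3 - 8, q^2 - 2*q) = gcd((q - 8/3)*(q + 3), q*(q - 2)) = 1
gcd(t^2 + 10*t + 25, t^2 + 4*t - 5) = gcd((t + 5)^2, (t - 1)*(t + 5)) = t + 5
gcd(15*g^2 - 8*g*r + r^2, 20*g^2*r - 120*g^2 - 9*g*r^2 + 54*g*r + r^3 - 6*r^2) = -5*g + r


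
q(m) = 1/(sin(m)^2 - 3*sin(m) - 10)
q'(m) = (-2*sin(m)*cos(m) + 3*cos(m))/(sin(m)^2 - 3*sin(m) - 10)^2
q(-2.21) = -0.14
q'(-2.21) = -0.06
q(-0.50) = -0.12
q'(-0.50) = 0.05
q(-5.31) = -0.08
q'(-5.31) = 0.01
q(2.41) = -0.09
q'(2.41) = -0.01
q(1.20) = -0.08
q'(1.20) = 0.00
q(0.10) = -0.10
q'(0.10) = 0.03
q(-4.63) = -0.08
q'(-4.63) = -0.00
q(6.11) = -0.11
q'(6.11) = 0.04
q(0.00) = -0.10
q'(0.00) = 0.03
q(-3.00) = -0.10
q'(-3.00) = -0.04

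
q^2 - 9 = (q - 3)*(q + 3)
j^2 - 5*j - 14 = (j - 7)*(j + 2)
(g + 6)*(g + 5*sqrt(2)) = g^2 + 6*g + 5*sqrt(2)*g + 30*sqrt(2)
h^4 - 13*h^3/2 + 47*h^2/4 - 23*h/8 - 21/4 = (h - 7/2)*(h - 2)*(h - 3/2)*(h + 1/2)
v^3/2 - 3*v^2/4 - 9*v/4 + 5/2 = (v/2 + 1)*(v - 5/2)*(v - 1)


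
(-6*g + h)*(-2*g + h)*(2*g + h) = 24*g^3 - 4*g^2*h - 6*g*h^2 + h^3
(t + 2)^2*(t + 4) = t^3 + 8*t^2 + 20*t + 16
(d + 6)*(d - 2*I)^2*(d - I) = d^4 + 6*d^3 - 5*I*d^3 - 8*d^2 - 30*I*d^2 - 48*d + 4*I*d + 24*I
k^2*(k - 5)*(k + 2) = k^4 - 3*k^3 - 10*k^2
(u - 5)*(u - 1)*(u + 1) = u^3 - 5*u^2 - u + 5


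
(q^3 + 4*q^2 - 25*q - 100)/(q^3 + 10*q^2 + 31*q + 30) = (q^2 - q - 20)/(q^2 + 5*q + 6)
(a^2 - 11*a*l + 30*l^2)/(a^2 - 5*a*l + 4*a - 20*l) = (a - 6*l)/(a + 4)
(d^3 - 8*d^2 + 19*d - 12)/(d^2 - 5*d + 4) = d - 3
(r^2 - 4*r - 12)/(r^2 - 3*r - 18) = (r + 2)/(r + 3)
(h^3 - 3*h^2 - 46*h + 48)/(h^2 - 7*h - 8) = (h^2 + 5*h - 6)/(h + 1)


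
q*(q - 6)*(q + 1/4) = q^3 - 23*q^2/4 - 3*q/2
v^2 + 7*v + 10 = (v + 2)*(v + 5)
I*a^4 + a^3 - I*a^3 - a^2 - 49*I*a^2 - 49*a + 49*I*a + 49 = (a - 7)*(a + 7)*(a - I)*(I*a - I)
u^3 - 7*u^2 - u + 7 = (u - 7)*(u - 1)*(u + 1)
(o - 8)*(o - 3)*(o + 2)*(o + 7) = o^4 - 2*o^3 - 61*o^2 + 62*o + 336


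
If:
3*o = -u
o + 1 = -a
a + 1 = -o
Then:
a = u/3 - 1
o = -u/3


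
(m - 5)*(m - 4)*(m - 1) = m^3 - 10*m^2 + 29*m - 20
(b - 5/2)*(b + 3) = b^2 + b/2 - 15/2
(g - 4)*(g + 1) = g^2 - 3*g - 4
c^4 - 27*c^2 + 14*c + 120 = (c - 4)*(c - 3)*(c + 2)*(c + 5)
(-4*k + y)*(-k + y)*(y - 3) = 4*k^2*y - 12*k^2 - 5*k*y^2 + 15*k*y + y^3 - 3*y^2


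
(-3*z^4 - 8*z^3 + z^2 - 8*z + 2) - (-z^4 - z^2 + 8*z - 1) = -2*z^4 - 8*z^3 + 2*z^2 - 16*z + 3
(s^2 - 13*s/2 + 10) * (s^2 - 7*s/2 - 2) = s^4 - 10*s^3 + 123*s^2/4 - 22*s - 20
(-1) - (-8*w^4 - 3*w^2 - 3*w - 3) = 8*w^4 + 3*w^2 + 3*w + 2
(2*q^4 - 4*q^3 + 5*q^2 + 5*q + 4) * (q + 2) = 2*q^5 - 3*q^3 + 15*q^2 + 14*q + 8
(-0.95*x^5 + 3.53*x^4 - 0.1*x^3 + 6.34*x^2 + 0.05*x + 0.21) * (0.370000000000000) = -0.3515*x^5 + 1.3061*x^4 - 0.037*x^3 + 2.3458*x^2 + 0.0185*x + 0.0777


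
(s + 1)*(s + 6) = s^2 + 7*s + 6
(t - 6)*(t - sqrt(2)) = t^2 - 6*t - sqrt(2)*t + 6*sqrt(2)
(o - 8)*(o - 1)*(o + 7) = o^3 - 2*o^2 - 55*o + 56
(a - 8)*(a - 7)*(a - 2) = a^3 - 17*a^2 + 86*a - 112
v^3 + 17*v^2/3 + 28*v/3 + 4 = (v + 2/3)*(v + 2)*(v + 3)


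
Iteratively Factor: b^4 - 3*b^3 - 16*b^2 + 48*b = (b + 4)*(b^3 - 7*b^2 + 12*b) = b*(b + 4)*(b^2 - 7*b + 12) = b*(b - 3)*(b + 4)*(b - 4)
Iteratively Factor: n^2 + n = (n)*(n + 1)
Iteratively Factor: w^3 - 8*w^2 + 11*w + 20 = (w - 4)*(w^2 - 4*w - 5) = (w - 5)*(w - 4)*(w + 1)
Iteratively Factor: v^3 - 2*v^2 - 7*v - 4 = (v - 4)*(v^2 + 2*v + 1) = (v - 4)*(v + 1)*(v + 1)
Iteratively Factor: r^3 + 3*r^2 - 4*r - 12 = (r - 2)*(r^2 + 5*r + 6) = (r - 2)*(r + 2)*(r + 3)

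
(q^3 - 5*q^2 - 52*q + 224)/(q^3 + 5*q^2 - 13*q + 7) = (q^2 - 12*q + 32)/(q^2 - 2*q + 1)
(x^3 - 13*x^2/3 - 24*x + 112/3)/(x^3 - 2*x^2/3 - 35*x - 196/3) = (3*x - 4)/(3*x + 7)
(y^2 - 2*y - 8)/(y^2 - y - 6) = (y - 4)/(y - 3)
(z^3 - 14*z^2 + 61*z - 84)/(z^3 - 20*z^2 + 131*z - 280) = (z^2 - 7*z + 12)/(z^2 - 13*z + 40)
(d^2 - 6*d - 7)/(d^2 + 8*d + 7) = (d - 7)/(d + 7)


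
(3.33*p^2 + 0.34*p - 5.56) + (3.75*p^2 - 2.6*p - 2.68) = 7.08*p^2 - 2.26*p - 8.24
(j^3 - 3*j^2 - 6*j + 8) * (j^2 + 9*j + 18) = j^5 + 6*j^4 - 15*j^3 - 100*j^2 - 36*j + 144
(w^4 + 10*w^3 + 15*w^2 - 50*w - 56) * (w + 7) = w^5 + 17*w^4 + 85*w^3 + 55*w^2 - 406*w - 392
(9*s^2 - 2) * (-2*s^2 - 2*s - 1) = -18*s^4 - 18*s^3 - 5*s^2 + 4*s + 2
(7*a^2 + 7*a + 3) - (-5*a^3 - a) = 5*a^3 + 7*a^2 + 8*a + 3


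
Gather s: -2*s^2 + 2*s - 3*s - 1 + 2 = -2*s^2 - s + 1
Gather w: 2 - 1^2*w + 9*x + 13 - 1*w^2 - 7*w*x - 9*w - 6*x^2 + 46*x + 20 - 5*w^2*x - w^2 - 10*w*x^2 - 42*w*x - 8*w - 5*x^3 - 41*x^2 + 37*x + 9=w^2*(-5*x - 2) + w*(-10*x^2 - 49*x - 18) - 5*x^3 - 47*x^2 + 92*x + 44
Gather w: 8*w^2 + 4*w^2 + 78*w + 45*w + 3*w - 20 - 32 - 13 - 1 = 12*w^2 + 126*w - 66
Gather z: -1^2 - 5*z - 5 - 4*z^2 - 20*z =-4*z^2 - 25*z - 6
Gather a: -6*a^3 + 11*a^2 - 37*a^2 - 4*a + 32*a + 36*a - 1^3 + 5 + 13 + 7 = -6*a^3 - 26*a^2 + 64*a + 24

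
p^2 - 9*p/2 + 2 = (p - 4)*(p - 1/2)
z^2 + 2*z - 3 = (z - 1)*(z + 3)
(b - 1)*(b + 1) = b^2 - 1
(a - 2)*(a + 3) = a^2 + a - 6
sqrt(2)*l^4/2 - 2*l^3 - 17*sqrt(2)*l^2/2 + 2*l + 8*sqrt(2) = (l/2 + sqrt(2))*(l - 1)*(l - 4*sqrt(2))*(sqrt(2)*l + sqrt(2))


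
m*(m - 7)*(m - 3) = m^3 - 10*m^2 + 21*m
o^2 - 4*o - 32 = (o - 8)*(o + 4)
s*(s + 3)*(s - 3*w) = s^3 - 3*s^2*w + 3*s^2 - 9*s*w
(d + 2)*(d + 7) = d^2 + 9*d + 14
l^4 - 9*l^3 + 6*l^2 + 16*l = l*(l - 8)*(l - 2)*(l + 1)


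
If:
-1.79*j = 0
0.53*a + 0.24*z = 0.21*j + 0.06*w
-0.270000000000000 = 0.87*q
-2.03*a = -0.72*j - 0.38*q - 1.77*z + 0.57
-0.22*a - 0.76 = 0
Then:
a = -3.45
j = 0.00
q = -0.31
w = -44.81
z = -3.57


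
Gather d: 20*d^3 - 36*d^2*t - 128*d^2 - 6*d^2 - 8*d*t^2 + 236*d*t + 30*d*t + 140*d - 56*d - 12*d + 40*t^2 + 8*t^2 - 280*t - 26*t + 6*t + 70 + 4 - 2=20*d^3 + d^2*(-36*t - 134) + d*(-8*t^2 + 266*t + 72) + 48*t^2 - 300*t + 72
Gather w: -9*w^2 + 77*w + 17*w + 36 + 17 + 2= -9*w^2 + 94*w + 55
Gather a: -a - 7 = -a - 7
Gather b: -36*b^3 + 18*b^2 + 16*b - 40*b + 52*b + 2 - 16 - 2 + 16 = -36*b^3 + 18*b^2 + 28*b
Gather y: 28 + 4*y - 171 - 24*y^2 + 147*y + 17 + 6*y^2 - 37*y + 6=-18*y^2 + 114*y - 120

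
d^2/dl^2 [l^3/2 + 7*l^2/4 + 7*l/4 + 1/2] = 3*l + 7/2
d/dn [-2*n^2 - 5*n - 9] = -4*n - 5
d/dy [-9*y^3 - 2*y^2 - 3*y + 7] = -27*y^2 - 4*y - 3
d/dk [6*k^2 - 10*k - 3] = 12*k - 10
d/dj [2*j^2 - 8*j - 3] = 4*j - 8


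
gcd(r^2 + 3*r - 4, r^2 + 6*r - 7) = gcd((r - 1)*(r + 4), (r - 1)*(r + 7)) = r - 1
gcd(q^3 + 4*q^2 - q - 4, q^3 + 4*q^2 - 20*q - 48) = 1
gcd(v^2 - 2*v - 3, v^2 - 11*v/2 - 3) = 1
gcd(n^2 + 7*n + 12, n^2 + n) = 1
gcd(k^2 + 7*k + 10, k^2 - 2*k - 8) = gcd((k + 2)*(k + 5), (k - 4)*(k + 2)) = k + 2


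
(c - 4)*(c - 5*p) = c^2 - 5*c*p - 4*c + 20*p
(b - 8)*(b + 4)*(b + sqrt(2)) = b^3 - 4*b^2 + sqrt(2)*b^2 - 32*b - 4*sqrt(2)*b - 32*sqrt(2)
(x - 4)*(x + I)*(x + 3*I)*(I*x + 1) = I*x^4 - 3*x^3 - 4*I*x^3 + 12*x^2 + I*x^2 - 3*x - 4*I*x + 12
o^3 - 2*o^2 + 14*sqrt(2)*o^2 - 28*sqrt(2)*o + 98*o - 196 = (o - 2)*(o + 7*sqrt(2))^2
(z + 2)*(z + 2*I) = z^2 + 2*z + 2*I*z + 4*I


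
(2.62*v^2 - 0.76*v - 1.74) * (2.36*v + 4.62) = 6.1832*v^3 + 10.3108*v^2 - 7.6176*v - 8.0388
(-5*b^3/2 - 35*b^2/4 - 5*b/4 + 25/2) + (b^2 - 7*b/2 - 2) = -5*b^3/2 - 31*b^2/4 - 19*b/4 + 21/2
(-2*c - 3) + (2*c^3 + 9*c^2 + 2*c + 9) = 2*c^3 + 9*c^2 + 6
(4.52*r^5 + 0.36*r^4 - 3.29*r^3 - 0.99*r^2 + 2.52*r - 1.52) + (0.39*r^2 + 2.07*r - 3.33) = 4.52*r^5 + 0.36*r^4 - 3.29*r^3 - 0.6*r^2 + 4.59*r - 4.85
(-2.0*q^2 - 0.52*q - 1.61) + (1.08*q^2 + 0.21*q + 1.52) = -0.92*q^2 - 0.31*q - 0.0900000000000001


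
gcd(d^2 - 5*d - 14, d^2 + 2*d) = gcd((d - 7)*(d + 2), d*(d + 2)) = d + 2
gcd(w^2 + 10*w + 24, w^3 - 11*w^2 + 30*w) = 1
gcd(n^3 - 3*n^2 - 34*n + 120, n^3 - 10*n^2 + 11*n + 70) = n - 5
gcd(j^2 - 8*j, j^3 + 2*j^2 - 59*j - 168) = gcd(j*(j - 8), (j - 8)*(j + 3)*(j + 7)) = j - 8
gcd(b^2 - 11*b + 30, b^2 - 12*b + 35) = b - 5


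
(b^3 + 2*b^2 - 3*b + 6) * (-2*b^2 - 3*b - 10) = -2*b^5 - 7*b^4 - 10*b^3 - 23*b^2 + 12*b - 60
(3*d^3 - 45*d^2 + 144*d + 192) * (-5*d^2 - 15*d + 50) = -15*d^5 + 180*d^4 + 105*d^3 - 5370*d^2 + 4320*d + 9600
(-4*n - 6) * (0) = 0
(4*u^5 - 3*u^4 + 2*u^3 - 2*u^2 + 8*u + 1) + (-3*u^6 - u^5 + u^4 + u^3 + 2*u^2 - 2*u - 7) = -3*u^6 + 3*u^5 - 2*u^4 + 3*u^3 + 6*u - 6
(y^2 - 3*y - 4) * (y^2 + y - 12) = y^4 - 2*y^3 - 19*y^2 + 32*y + 48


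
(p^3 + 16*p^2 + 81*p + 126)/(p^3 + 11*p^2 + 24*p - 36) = (p^2 + 10*p + 21)/(p^2 + 5*p - 6)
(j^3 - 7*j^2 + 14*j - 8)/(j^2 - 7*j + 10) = (j^2 - 5*j + 4)/(j - 5)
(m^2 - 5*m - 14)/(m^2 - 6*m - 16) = (m - 7)/(m - 8)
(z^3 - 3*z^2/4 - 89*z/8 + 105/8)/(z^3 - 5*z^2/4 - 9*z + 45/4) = (z + 7/2)/(z + 3)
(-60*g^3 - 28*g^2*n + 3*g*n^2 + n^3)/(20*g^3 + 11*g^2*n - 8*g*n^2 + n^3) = (-12*g^2 - 8*g*n - n^2)/(4*g^2 + 3*g*n - n^2)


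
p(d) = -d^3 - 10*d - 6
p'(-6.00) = -118.00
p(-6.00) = 270.00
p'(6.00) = -118.00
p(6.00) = -282.00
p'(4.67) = -75.43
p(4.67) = -154.55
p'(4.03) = -58.72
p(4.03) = -111.75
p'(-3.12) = -39.20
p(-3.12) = 55.57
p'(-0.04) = -10.00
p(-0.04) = -5.60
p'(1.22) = -14.47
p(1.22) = -20.02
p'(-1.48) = -16.57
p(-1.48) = 12.04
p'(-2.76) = -32.85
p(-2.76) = 42.62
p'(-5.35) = -95.87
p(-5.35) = 200.63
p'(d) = -3*d^2 - 10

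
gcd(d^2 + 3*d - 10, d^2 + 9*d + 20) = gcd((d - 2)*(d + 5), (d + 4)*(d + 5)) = d + 5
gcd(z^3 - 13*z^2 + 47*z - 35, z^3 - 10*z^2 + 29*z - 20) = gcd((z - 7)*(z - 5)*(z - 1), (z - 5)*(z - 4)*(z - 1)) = z^2 - 6*z + 5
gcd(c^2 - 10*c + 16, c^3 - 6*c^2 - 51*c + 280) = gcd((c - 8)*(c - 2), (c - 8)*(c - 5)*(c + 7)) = c - 8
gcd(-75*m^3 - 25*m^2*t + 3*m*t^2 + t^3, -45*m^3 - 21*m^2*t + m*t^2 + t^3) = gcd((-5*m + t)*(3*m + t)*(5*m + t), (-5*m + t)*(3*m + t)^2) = -15*m^2 - 2*m*t + t^2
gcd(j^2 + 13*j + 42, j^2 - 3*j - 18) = 1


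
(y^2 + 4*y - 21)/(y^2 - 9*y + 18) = (y + 7)/(y - 6)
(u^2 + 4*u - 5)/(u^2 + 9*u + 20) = (u - 1)/(u + 4)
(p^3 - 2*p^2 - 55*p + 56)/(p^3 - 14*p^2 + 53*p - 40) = (p + 7)/(p - 5)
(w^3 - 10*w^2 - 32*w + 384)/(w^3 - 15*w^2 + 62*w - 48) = (w^2 - 2*w - 48)/(w^2 - 7*w + 6)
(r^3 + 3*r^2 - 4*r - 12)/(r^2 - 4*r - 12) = (r^2 + r - 6)/(r - 6)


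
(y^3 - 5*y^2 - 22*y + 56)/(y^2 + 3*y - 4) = (y^2 - 9*y + 14)/(y - 1)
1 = 1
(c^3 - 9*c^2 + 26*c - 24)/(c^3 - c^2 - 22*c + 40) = (c - 3)/(c + 5)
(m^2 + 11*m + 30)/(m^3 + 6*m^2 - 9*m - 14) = (m^2 + 11*m + 30)/(m^3 + 6*m^2 - 9*m - 14)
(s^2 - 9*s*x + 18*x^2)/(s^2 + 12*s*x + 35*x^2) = (s^2 - 9*s*x + 18*x^2)/(s^2 + 12*s*x + 35*x^2)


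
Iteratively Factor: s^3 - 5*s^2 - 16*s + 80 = (s - 4)*(s^2 - s - 20) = (s - 4)*(s + 4)*(s - 5)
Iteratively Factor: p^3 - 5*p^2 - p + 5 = (p - 1)*(p^2 - 4*p - 5) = (p - 1)*(p + 1)*(p - 5)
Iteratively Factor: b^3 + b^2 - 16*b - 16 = (b - 4)*(b^2 + 5*b + 4) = (b - 4)*(b + 1)*(b + 4)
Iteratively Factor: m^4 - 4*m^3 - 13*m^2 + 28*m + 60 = (m - 3)*(m^3 - m^2 - 16*m - 20) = (m - 3)*(m + 2)*(m^2 - 3*m - 10) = (m - 5)*(m - 3)*(m + 2)*(m + 2)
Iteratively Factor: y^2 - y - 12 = (y + 3)*(y - 4)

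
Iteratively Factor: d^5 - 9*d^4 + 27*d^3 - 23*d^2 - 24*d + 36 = (d - 2)*(d^4 - 7*d^3 + 13*d^2 + 3*d - 18) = (d - 2)*(d + 1)*(d^3 - 8*d^2 + 21*d - 18) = (d - 2)^2*(d + 1)*(d^2 - 6*d + 9) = (d - 3)*(d - 2)^2*(d + 1)*(d - 3)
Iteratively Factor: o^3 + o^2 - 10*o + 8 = (o - 1)*(o^2 + 2*o - 8) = (o - 2)*(o - 1)*(o + 4)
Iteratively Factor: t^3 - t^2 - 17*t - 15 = (t + 3)*(t^2 - 4*t - 5) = (t - 5)*(t + 3)*(t + 1)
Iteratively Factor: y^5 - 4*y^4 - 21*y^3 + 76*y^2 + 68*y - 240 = (y - 3)*(y^4 - y^3 - 24*y^2 + 4*y + 80) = (y - 3)*(y + 2)*(y^3 - 3*y^2 - 18*y + 40) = (y - 5)*(y - 3)*(y + 2)*(y^2 + 2*y - 8) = (y - 5)*(y - 3)*(y - 2)*(y + 2)*(y + 4)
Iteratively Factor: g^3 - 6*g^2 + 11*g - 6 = (g - 2)*(g^2 - 4*g + 3) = (g - 3)*(g - 2)*(g - 1)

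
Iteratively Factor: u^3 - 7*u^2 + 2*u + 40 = (u + 2)*(u^2 - 9*u + 20) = (u - 5)*(u + 2)*(u - 4)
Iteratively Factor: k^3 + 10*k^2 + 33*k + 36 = (k + 3)*(k^2 + 7*k + 12) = (k + 3)^2*(k + 4)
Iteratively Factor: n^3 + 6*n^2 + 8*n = (n + 4)*(n^2 + 2*n) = n*(n + 4)*(n + 2)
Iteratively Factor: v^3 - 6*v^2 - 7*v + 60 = (v - 4)*(v^2 - 2*v - 15) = (v - 4)*(v + 3)*(v - 5)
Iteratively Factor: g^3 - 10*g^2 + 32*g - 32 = (g - 4)*(g^2 - 6*g + 8) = (g - 4)^2*(g - 2)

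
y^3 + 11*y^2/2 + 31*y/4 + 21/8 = (y + 1/2)*(y + 3/2)*(y + 7/2)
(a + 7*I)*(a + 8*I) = a^2 + 15*I*a - 56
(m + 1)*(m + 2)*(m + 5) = m^3 + 8*m^2 + 17*m + 10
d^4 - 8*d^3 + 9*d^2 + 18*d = d*(d - 6)*(d - 3)*(d + 1)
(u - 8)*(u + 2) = u^2 - 6*u - 16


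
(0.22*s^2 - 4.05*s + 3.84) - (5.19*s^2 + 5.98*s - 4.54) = -4.97*s^2 - 10.03*s + 8.38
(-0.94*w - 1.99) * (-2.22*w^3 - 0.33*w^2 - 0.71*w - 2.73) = 2.0868*w^4 + 4.728*w^3 + 1.3241*w^2 + 3.9791*w + 5.4327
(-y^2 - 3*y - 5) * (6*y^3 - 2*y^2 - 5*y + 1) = -6*y^5 - 16*y^4 - 19*y^3 + 24*y^2 + 22*y - 5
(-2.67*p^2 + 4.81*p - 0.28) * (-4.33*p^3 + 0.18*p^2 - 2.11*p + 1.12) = 11.5611*p^5 - 21.3079*p^4 + 7.7119*p^3 - 13.1899*p^2 + 5.978*p - 0.3136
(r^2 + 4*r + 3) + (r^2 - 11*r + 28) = 2*r^2 - 7*r + 31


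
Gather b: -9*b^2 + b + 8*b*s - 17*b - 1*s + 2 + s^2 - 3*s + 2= -9*b^2 + b*(8*s - 16) + s^2 - 4*s + 4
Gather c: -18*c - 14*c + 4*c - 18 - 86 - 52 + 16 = -28*c - 140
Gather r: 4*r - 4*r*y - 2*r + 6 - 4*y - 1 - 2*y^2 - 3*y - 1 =r*(2 - 4*y) - 2*y^2 - 7*y + 4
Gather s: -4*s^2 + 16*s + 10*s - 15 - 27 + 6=-4*s^2 + 26*s - 36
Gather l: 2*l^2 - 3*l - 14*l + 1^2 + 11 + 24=2*l^2 - 17*l + 36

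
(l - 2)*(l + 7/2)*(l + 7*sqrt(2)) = l^3 + 3*l^2/2 + 7*sqrt(2)*l^2 - 7*l + 21*sqrt(2)*l/2 - 49*sqrt(2)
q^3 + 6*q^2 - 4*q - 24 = (q - 2)*(q + 2)*(q + 6)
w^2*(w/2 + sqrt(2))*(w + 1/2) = w^4/2 + w^3/4 + sqrt(2)*w^3 + sqrt(2)*w^2/2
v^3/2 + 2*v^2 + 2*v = v*(v/2 + 1)*(v + 2)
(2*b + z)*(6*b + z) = 12*b^2 + 8*b*z + z^2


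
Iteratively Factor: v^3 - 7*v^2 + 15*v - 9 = (v - 3)*(v^2 - 4*v + 3) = (v - 3)*(v - 1)*(v - 3)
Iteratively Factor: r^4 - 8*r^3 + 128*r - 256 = (r + 4)*(r^3 - 12*r^2 + 48*r - 64) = (r - 4)*(r + 4)*(r^2 - 8*r + 16) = (r - 4)^2*(r + 4)*(r - 4)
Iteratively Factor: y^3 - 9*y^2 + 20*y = (y - 4)*(y^2 - 5*y) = y*(y - 4)*(y - 5)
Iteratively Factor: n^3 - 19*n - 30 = (n - 5)*(n^2 + 5*n + 6) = (n - 5)*(n + 2)*(n + 3)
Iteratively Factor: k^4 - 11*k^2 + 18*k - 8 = (k - 1)*(k^3 + k^2 - 10*k + 8) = (k - 2)*(k - 1)*(k^2 + 3*k - 4) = (k - 2)*(k - 1)*(k + 4)*(k - 1)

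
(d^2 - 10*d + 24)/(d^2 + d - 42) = (d - 4)/(d + 7)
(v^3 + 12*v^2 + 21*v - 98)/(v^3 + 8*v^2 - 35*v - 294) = (v - 2)/(v - 6)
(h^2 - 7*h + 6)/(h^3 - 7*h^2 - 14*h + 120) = (h - 1)/(h^2 - h - 20)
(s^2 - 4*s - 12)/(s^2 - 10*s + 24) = (s + 2)/(s - 4)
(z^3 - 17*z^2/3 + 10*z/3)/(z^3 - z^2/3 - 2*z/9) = 3*(z - 5)/(3*z + 1)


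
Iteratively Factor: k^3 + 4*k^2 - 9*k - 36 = (k - 3)*(k^2 + 7*k + 12) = (k - 3)*(k + 3)*(k + 4)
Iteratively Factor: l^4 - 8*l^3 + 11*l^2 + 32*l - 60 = (l - 3)*(l^3 - 5*l^2 - 4*l + 20) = (l - 3)*(l - 2)*(l^2 - 3*l - 10) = (l - 3)*(l - 2)*(l + 2)*(l - 5)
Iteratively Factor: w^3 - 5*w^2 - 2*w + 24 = (w - 4)*(w^2 - w - 6) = (w - 4)*(w - 3)*(w + 2)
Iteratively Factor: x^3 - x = (x)*(x^2 - 1) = x*(x - 1)*(x + 1)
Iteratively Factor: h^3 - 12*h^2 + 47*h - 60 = (h - 3)*(h^2 - 9*h + 20) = (h - 5)*(h - 3)*(h - 4)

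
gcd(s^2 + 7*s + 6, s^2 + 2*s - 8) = 1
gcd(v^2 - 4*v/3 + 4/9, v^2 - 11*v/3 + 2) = v - 2/3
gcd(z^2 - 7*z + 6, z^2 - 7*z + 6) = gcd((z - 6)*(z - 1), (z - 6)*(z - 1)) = z^2 - 7*z + 6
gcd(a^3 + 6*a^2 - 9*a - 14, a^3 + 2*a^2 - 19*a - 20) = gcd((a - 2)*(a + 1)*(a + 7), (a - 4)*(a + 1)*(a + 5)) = a + 1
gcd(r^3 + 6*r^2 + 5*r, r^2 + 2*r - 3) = 1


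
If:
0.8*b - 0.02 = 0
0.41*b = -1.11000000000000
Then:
No Solution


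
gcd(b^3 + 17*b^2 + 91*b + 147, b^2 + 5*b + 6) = b + 3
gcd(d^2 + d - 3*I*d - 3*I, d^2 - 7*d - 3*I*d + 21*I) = d - 3*I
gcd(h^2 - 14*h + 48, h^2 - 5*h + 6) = 1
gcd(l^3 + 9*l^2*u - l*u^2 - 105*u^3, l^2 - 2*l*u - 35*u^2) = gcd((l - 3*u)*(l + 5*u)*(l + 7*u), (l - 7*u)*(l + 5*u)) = l + 5*u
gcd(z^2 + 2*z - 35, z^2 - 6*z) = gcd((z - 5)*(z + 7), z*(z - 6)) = 1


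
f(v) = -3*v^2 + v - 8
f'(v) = 1 - 6*v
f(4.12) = -54.80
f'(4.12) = -23.72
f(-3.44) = -46.94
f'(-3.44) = 21.64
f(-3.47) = -47.59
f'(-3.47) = 21.82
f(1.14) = -10.76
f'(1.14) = -5.84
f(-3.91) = -57.77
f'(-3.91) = 24.46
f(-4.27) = -66.97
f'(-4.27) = 26.62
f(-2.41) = -27.83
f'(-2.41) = 15.46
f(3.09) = -33.55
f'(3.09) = -17.54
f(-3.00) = -38.00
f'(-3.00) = 19.00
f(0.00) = -8.00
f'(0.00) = 1.00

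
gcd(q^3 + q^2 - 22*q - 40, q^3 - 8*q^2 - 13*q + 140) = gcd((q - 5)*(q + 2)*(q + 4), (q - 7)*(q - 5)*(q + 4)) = q^2 - q - 20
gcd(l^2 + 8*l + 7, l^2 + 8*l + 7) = l^2 + 8*l + 7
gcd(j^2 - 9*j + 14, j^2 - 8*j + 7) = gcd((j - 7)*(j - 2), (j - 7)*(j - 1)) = j - 7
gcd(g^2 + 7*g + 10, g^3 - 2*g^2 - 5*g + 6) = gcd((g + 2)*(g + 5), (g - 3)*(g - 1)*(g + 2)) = g + 2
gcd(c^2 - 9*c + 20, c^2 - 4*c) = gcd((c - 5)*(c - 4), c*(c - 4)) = c - 4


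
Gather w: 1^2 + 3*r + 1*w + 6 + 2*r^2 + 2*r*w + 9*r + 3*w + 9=2*r^2 + 12*r + w*(2*r + 4) + 16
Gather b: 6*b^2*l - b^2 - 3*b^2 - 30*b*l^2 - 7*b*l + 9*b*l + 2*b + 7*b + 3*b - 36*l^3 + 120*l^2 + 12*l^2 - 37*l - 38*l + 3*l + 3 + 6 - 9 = b^2*(6*l - 4) + b*(-30*l^2 + 2*l + 12) - 36*l^3 + 132*l^2 - 72*l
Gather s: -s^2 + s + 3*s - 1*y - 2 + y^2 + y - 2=-s^2 + 4*s + y^2 - 4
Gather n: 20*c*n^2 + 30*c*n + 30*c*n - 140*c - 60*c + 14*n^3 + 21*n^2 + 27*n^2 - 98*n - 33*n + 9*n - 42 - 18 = -200*c + 14*n^3 + n^2*(20*c + 48) + n*(60*c - 122) - 60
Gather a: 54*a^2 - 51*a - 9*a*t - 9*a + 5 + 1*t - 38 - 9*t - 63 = 54*a^2 + a*(-9*t - 60) - 8*t - 96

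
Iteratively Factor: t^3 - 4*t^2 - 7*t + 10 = (t + 2)*(t^2 - 6*t + 5) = (t - 1)*(t + 2)*(t - 5)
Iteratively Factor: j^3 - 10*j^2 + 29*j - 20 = (j - 5)*(j^2 - 5*j + 4) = (j - 5)*(j - 4)*(j - 1)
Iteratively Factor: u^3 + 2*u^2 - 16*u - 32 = (u - 4)*(u^2 + 6*u + 8) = (u - 4)*(u + 2)*(u + 4)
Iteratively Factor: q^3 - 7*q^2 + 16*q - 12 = (q - 2)*(q^2 - 5*q + 6) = (q - 3)*(q - 2)*(q - 2)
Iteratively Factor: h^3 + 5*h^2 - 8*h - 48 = (h + 4)*(h^2 + h - 12) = (h - 3)*(h + 4)*(h + 4)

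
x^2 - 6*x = x*(x - 6)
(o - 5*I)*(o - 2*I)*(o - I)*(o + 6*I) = o^4 - 2*I*o^3 + 31*o^2 - 92*I*o - 60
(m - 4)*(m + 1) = m^2 - 3*m - 4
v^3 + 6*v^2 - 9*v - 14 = (v - 2)*(v + 1)*(v + 7)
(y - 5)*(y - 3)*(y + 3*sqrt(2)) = y^3 - 8*y^2 + 3*sqrt(2)*y^2 - 24*sqrt(2)*y + 15*y + 45*sqrt(2)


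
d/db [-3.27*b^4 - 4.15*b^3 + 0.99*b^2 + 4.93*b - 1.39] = -13.08*b^3 - 12.45*b^2 + 1.98*b + 4.93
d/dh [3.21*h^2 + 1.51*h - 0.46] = 6.42*h + 1.51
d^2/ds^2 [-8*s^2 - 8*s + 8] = -16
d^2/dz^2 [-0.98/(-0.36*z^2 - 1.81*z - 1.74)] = (-0.254016*z^2 - 1.277136*z + 0.98*(0.72*z + 1.81)*(1.44*z + 3.62) - 1.227744)/(0.36*z^2 + 1.81*z + 1.74)^3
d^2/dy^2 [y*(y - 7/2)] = 2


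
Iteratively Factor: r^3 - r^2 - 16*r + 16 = (r - 1)*(r^2 - 16) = (r - 1)*(r + 4)*(r - 4)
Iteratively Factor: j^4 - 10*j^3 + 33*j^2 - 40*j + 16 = (j - 4)*(j^3 - 6*j^2 + 9*j - 4) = (j - 4)^2*(j^2 - 2*j + 1) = (j - 4)^2*(j - 1)*(j - 1)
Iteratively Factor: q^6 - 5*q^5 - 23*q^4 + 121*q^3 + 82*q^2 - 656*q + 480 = (q - 1)*(q^5 - 4*q^4 - 27*q^3 + 94*q^2 + 176*q - 480) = (q - 1)*(q + 3)*(q^4 - 7*q^3 - 6*q^2 + 112*q - 160) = (q - 2)*(q - 1)*(q + 3)*(q^3 - 5*q^2 - 16*q + 80) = (q - 4)*(q - 2)*(q - 1)*(q + 3)*(q^2 - q - 20) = (q - 5)*(q - 4)*(q - 2)*(q - 1)*(q + 3)*(q + 4)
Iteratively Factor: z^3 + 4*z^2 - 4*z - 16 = (z - 2)*(z^2 + 6*z + 8) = (z - 2)*(z + 4)*(z + 2)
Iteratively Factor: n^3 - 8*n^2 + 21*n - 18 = (n - 3)*(n^2 - 5*n + 6) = (n - 3)*(n - 2)*(n - 3)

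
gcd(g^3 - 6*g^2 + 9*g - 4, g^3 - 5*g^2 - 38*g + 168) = g - 4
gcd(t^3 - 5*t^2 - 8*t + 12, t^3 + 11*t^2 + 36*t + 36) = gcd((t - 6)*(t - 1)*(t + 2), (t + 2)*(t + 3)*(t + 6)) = t + 2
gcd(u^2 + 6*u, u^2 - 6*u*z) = u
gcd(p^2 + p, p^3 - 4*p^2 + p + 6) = p + 1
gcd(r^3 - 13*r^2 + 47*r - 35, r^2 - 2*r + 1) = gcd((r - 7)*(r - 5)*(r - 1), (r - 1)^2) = r - 1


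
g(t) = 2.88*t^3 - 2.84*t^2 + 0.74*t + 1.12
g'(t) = 8.64*t^2 - 5.68*t + 0.74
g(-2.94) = -98.79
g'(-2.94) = 92.12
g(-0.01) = 1.11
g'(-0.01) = 0.80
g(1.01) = 1.94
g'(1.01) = 3.82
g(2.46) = 28.63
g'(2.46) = 39.05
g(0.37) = 1.15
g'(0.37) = -0.18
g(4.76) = 250.90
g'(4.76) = 169.46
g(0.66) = 1.20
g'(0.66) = 0.75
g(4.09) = 153.68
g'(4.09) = 122.04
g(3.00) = 55.54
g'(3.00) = 61.46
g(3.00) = 55.54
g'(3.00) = 61.46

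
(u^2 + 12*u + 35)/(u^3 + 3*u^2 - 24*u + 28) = (u + 5)/(u^2 - 4*u + 4)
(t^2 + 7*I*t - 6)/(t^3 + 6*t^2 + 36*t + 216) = (t + I)/(t^2 + 6*t*(1 - I) - 36*I)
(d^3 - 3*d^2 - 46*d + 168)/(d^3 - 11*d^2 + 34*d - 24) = (d + 7)/(d - 1)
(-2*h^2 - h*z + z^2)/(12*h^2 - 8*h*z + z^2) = (h + z)/(-6*h + z)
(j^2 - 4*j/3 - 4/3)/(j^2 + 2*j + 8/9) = 3*(j - 2)/(3*j + 4)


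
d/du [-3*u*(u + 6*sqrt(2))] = -6*u - 18*sqrt(2)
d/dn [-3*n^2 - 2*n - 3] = -6*n - 2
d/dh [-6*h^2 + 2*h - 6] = 2 - 12*h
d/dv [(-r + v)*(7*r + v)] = 6*r + 2*v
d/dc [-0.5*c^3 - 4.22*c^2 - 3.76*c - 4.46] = -1.5*c^2 - 8.44*c - 3.76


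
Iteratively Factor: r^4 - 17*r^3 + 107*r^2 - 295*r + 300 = (r - 5)*(r^3 - 12*r^2 + 47*r - 60) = (r - 5)^2*(r^2 - 7*r + 12) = (r - 5)^2*(r - 3)*(r - 4)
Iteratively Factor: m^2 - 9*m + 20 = (m - 5)*(m - 4)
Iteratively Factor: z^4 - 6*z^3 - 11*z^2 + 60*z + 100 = (z - 5)*(z^3 - z^2 - 16*z - 20) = (z - 5)^2*(z^2 + 4*z + 4) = (z - 5)^2*(z + 2)*(z + 2)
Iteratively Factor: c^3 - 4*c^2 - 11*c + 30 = (c - 2)*(c^2 - 2*c - 15) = (c - 5)*(c - 2)*(c + 3)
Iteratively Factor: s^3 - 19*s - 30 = (s + 2)*(s^2 - 2*s - 15) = (s - 5)*(s + 2)*(s + 3)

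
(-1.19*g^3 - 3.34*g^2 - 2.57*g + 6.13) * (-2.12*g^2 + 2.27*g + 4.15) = 2.5228*g^5 + 4.3795*g^4 - 7.0719*g^3 - 32.6905*g^2 + 3.2496*g + 25.4395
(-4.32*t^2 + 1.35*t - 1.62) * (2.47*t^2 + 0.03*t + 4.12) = -10.6704*t^4 + 3.2049*t^3 - 21.7593*t^2 + 5.5134*t - 6.6744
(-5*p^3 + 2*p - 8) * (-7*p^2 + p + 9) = 35*p^5 - 5*p^4 - 59*p^3 + 58*p^2 + 10*p - 72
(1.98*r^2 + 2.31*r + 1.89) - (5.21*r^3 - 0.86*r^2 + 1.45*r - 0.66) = -5.21*r^3 + 2.84*r^2 + 0.86*r + 2.55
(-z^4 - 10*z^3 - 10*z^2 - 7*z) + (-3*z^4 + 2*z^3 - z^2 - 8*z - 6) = -4*z^4 - 8*z^3 - 11*z^2 - 15*z - 6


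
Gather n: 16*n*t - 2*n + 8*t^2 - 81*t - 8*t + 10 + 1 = n*(16*t - 2) + 8*t^2 - 89*t + 11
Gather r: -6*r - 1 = -6*r - 1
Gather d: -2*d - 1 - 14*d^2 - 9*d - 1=-14*d^2 - 11*d - 2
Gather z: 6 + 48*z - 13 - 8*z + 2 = 40*z - 5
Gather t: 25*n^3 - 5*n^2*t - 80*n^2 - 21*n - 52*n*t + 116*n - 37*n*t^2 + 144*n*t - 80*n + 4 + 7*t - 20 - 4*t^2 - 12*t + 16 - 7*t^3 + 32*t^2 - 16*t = 25*n^3 - 80*n^2 + 15*n - 7*t^3 + t^2*(28 - 37*n) + t*(-5*n^2 + 92*n - 21)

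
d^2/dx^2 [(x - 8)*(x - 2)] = 2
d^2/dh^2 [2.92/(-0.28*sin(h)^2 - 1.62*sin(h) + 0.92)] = (0.915712*sin(h)^4 + 3.973536*sin(h)^3 + 9.298448*sin(h)^2 - 3.595104*sin(h) - 16.83088)/(0.28*sin(h)^2 + 1.62*sin(h) - 0.92)^3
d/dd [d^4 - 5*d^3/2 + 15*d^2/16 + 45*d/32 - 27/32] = 4*d^3 - 15*d^2/2 + 15*d/8 + 45/32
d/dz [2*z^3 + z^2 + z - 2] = 6*z^2 + 2*z + 1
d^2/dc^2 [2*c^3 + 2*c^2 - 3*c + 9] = 12*c + 4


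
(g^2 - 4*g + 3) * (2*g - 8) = 2*g^3 - 16*g^2 + 38*g - 24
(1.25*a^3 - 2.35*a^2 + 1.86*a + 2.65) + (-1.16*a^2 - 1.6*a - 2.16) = 1.25*a^3 - 3.51*a^2 + 0.26*a + 0.49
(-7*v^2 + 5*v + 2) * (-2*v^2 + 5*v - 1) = 14*v^4 - 45*v^3 + 28*v^2 + 5*v - 2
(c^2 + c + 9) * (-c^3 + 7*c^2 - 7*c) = -c^5 + 6*c^4 - 9*c^3 + 56*c^2 - 63*c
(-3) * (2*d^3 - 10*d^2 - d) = -6*d^3 + 30*d^2 + 3*d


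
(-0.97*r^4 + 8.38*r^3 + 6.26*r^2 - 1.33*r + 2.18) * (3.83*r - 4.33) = -3.7151*r^5 + 36.2955*r^4 - 12.3096*r^3 - 32.1997*r^2 + 14.1083*r - 9.4394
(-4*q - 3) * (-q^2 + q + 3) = 4*q^3 - q^2 - 15*q - 9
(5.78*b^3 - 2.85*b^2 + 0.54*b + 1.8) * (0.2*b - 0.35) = 1.156*b^4 - 2.593*b^3 + 1.1055*b^2 + 0.171*b - 0.63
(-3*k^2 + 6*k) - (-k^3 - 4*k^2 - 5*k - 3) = k^3 + k^2 + 11*k + 3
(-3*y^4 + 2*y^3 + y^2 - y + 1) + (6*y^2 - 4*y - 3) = -3*y^4 + 2*y^3 + 7*y^2 - 5*y - 2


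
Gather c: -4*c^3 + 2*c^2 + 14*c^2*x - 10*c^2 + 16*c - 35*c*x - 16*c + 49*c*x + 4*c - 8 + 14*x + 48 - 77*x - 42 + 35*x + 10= -4*c^3 + c^2*(14*x - 8) + c*(14*x + 4) - 28*x + 8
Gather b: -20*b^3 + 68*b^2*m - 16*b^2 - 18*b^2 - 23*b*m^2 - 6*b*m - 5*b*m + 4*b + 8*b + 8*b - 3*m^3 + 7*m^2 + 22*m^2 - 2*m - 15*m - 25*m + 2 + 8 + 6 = -20*b^3 + b^2*(68*m - 34) + b*(-23*m^2 - 11*m + 20) - 3*m^3 + 29*m^2 - 42*m + 16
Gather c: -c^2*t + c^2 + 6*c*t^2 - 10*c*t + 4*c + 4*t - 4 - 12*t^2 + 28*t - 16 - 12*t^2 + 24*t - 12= c^2*(1 - t) + c*(6*t^2 - 10*t + 4) - 24*t^2 + 56*t - 32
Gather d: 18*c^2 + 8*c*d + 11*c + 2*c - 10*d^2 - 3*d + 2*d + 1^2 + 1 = 18*c^2 + 13*c - 10*d^2 + d*(8*c - 1) + 2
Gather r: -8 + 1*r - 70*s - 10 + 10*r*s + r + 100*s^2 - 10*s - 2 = r*(10*s + 2) + 100*s^2 - 80*s - 20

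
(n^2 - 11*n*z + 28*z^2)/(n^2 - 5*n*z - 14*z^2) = (n - 4*z)/(n + 2*z)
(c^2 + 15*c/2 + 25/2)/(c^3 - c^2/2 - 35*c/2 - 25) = (c + 5)/(c^2 - 3*c - 10)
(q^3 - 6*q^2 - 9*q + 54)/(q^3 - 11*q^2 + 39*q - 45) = (q^2 - 3*q - 18)/(q^2 - 8*q + 15)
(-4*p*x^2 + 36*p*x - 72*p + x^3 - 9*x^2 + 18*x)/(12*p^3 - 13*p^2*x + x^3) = (-4*p*x^2 + 36*p*x - 72*p + x^3 - 9*x^2 + 18*x)/(12*p^3 - 13*p^2*x + x^3)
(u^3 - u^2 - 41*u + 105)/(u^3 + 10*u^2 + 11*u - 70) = (u^2 - 8*u + 15)/(u^2 + 3*u - 10)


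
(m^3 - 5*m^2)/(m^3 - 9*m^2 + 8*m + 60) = m^2/(m^2 - 4*m - 12)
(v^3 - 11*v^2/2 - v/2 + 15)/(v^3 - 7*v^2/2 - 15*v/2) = (v - 2)/v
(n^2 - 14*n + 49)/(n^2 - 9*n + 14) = (n - 7)/(n - 2)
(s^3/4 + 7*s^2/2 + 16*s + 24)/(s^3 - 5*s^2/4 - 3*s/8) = 2*(s^3 + 14*s^2 + 64*s + 96)/(s*(8*s^2 - 10*s - 3))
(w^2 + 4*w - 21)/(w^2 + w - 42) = (w - 3)/(w - 6)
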